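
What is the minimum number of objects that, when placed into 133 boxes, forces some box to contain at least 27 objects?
n = (27 − 1)·133 + 1 = 3459

By the generalised pigeonhole principle, to guarantee some box contains ≥ r objects we need more than (r − 1) · k objects total. Threshold: n = (r − 1) · k + 1. With r = 27 and k = 133: n = 26 · 133 + 1 = 3458 + 1 = 3459. For n = 3458 = 26 · 133, we can put exactly 26 objects in every box, avoiding 27 in any single one — so 3459 is tight.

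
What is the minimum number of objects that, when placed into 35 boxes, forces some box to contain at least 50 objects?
n = (50 − 1)·35 + 1 = 1716

By the generalised pigeonhole principle, to guarantee some box contains ≥ r objects we need more than (r − 1) · k objects total. Threshold: n = (r − 1) · k + 1. With r = 50 and k = 35: n = 49 · 35 + 1 = 1715 + 1 = 1716. For n = 1715 = 49 · 35, we can put exactly 49 objects in every box, avoiding 50 in any single one — so 1716 is tight.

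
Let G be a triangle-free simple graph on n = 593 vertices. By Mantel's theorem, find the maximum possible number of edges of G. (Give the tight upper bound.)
ex(593, K_3) = ⌊593^2/4⌋ = 87912

Mantel (1907): a triangle-free graph on n vertices has at most ⌊n^2/4⌋ edges, with equality for the complete bipartite graph K_{⌊n/2⌋, ⌈n/2⌉}. For n = 593: ⌊593^2/4⌋ = ⌊351649/4⌋ = 87912. The extremal graph is K_{296, 297}, which has 296·297 = 87912 edges.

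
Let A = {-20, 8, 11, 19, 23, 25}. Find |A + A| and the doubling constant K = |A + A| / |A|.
K = |A + A| / |A| = 21/6 = 7/2

Enumerate A + A = {a + b : a, b ∈ A}. With |A| = 6, there are |A|^2 = 36 ordered sum pairs; collecting distinct values, A + A = {-40, -12, -9, -1, 3, 5, 16, 19, 22, 27, 30, 31, 33, 34, 36, 38, 42, 44, 46, 48, 50}, so |A + A| = 21. Thus K = 21/6 = 7/2. For comparison, the minimum possible |A + A| over all 6-element sets is 2·6 − 1 = 11 (so min K = 11/6), attained only by arithmetic progressions.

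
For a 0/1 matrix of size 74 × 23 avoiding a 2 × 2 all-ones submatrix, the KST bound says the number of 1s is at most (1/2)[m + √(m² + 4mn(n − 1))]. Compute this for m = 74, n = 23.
z(74, 23; 2, 2) ≤ (1/2)[74 + √(74² + 4·74·23·22)] = (1/2)[74 + √155252] = 234.0102

Kővári–Sós–Turán: let r_1, ..., r_74 be the row sums and z = Σ r_i the total number of 1s. Each pair of columns can share at most one row with both entries 1 (else a 2×2 all-ones block appears), so Σ_i C(r_i, 2) ≤ C(23, 2) = 253. By convexity Σ_i C(r_i, 2) ≥ 74·C(z/74, 2) = z(z − 74)/(2·74), giving z² − 74z − 74·23·22 ≤ 0 and hence z ≤ (1/2)[74 + √(5476 + 4·37444)] = (1/2)[74 + √155252] ≈ (1/2)(74 + 394.0203) = 234.0102.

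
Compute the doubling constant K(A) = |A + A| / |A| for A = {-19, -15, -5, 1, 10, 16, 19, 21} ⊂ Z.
K = |A + A| / |A| = 33/8

Enumerate A + A = {a + b : a, b ∈ A}. With |A| = 8, there are |A|^2 = 64 ordered sum pairs; collecting distinct values, A + A = {-38, -34, -30, -24, -20, -18, -14, -10, -9, -5, -4, -3, 0, 1, 2, 4, 5, 6, 11, 14, 16, 17, 20, 22, 26, 29, 31, 32, 35, 37, 38, 40, 42}, so |A + A| = 33. Thus K = 33/8. For comparison, the minimum possible |A + A| over all 8-element sets is 2·8 − 1 = 15 (so min K = 15/8), attained only by arithmetic progressions.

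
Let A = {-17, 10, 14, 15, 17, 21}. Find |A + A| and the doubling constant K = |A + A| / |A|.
K = |A + A| / |A| = 20/6 = 10/3

Enumerate A + A = {a + b : a, b ∈ A}. With |A| = 6, there are |A|^2 = 36 ordered sum pairs; collecting distinct values, A + A = {-34, -7, -3, -2, 0, 4, 20, 24, 25, 27, 28, 29, 30, 31, 32, 34, 35, 36, 38, 42}, so |A + A| = 20. Thus K = 20/6 = 10/3. For comparison, the minimum possible |A + A| over all 6-element sets is 2·6 − 1 = 11 (so min K = 11/6), attained only by arithmetic progressions.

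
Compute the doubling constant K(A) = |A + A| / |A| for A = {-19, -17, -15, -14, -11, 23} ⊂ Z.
K = |A + A| / |A| = 18/6 = 3

Enumerate A + A = {a + b : a, b ∈ A}. With |A| = 6, there are |A|^2 = 36 ordered sum pairs; collecting distinct values, A + A = {-38, -36, -34, -33, -32, -31, -30, -29, -28, -26, -25, -22, 4, 6, 8, 9, 12, 46}, so |A + A| = 18. Thus K = 18/6 = 3. For comparison, the minimum possible |A + A| over all 6-element sets is 2·6 − 1 = 11 (so min K = 11/6), attained only by arithmetic progressions.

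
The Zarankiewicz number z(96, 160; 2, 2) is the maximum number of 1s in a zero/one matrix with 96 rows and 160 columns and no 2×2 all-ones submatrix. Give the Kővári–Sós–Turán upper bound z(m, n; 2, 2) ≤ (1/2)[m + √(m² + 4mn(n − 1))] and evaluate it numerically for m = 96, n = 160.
z(96, 160; 2, 2) ≤ (1/2)[96 + √(96² + 4·96·160·159)] = (1/2)[96 + √9778176] = 1611.5038

Kővári–Sós–Turán: let r_1, ..., r_96 be the row sums and z = Σ r_i the total number of 1s. Each pair of columns can share at most one row with both entries 1 (else a 2×2 all-ones block appears), so Σ_i C(r_i, 2) ≤ C(160, 2) = 12720. By convexity Σ_i C(r_i, 2) ≥ 96·C(z/96, 2) = z(z − 96)/(2·96), giving z² − 96z − 96·160·159 ≤ 0 and hence z ≤ (1/2)[96 + √(9216 + 4·2442240)] = (1/2)[96 + √9778176] ≈ (1/2)(96 + 3127.0075) = 1611.5038.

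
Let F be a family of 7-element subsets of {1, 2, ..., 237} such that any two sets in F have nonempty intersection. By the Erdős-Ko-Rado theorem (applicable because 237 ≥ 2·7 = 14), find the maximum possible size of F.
max |F| = C(236, 6) = 225070777932

The Erdős-Ko-Rado theorem states: for n ≥ 2k, an intersecting family of k-subsets of an n-element set has size at most C(n − 1, k − 1), with equality for 'star' families {A ⊆ [n] : |A| = k, i ∈ A} (fix an element i). For n = 237, k = 7: C(236, 6) = 225070777932.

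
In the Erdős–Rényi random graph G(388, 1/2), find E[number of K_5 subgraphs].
E[# K_5] = C(388, 5) · (1/2)^C(5, 2) = 71406986112 / 2^10 = 557867079/8 = 69733384.875

For each 5-subset S of vertices (there are C(388, 5) = 71406986112 such S), let X_S = 1 if S induces a K_5 (all C(5, 2) = 10 edges present). Then P(X_S = 1) = (1/2)^10 = 1/1024. By linearity of expectation, E[# K_5] = C(388, 5) · (1/2)^10 = 71406986112 / 1024 = 557867079/8 = 69733384.875.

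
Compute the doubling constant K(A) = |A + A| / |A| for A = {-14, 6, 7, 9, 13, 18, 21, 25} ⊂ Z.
K = |A + A| / |A| = 33/8

Enumerate A + A = {a + b : a, b ∈ A}. With |A| = 8, there are |A|^2 = 64 ordered sum pairs; collecting distinct values, A + A = {-28, -8, -7, -5, -1, 4, 7, 11, 12, 13, 14, 15, 16, 18, 19, 20, 22, 24, 25, 26, 27, 28, 30, 31, 32, 34, 36, 38, 39, 42, 43, 46, 50}, so |A + A| = 33. Thus K = 33/8. For comparison, the minimum possible |A + A| over all 8-element sets is 2·8 − 1 = 15 (so min K = 15/8), attained only by arithmetic progressions.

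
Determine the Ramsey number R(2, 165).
R(2, 165) = 165

R(2, k) = k for all k ≥ 2: in a 2-colouring of K_k, either some edge is red (a red K_2) or all edges are blue (a blue K_k). And K_{164} coloured all-blue has no blue K_165, so R(2, 165) > 164. Hence R(2, 165) = 165.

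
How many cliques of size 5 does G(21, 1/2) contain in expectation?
E[# K_5] = C(21, 5) · (1/2)^C(5, 2) = 20349 / 2^10 ≈ 19.872070

For each 5-subset S of vertices (there are C(21, 5) = 20349 such S), let X_S = 1 if S induces a K_5 (all C(5, 2) = 10 edges present). Then P(X_S = 1) = (1/2)^10 = 1/1024. By linearity of expectation, E[# K_5] = C(21, 5) · (1/2)^10 = 20349 / 1024 ≈ 19.872070.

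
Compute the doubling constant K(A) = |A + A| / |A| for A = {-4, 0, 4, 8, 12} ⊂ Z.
K = |A + A| / |A| = 9/5

Enumerate A + A = {a + b : a, b ∈ A}. With |A| = 5, there are |A|^2 = 25 ordered sum pairs; collecting distinct values, A + A = {-8, -4, 0, 4, 8, 12, 16, 20, 24}, so |A + A| = 9. Thus K = 9/5. Here |A + A| = 2|A| − 1 = 9, the minimum possible — so K = 9/5 is minimal, which holds iff A is an arithmetic progression.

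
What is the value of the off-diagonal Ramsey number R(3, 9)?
R(3, 9) = 36

Lower bound: an explicit 2-colouring of K_{35} (typically a Paley-type or other structured construction) avoids a red K_3 and a blue K_9, showing R(3, 9) > 35.
Upper bound: the simple Erdős–Szekeres recurrence only gives R(3, 9) ≤ 37; the tight bound R(3, 9) ≤ 36 requires a sharper case analysis (or computer search) of 2-colourings of K_{36}.
Hence R(3, 9) = 36.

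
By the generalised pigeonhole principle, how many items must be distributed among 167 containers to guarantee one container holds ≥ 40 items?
n = (40 − 1)·167 + 1 = 6514

By the generalised pigeonhole principle, to guarantee some box contains ≥ r objects we need more than (r − 1) · k objects total. Threshold: n = (r − 1) · k + 1. With r = 40 and k = 167: n = 39 · 167 + 1 = 6513 + 1 = 6514. For n = 6513 = 39 · 167, we can put exactly 39 objects in every box, avoiding 40 in any single one — so 6514 is tight.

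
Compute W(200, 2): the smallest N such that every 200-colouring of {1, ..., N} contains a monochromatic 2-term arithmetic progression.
W(200, 2) = 200 + 1 = 201

A 2-term AP is any pair of integers, so a monochromatic 2-AP exists iff some colour is used at least twice. With 200 colours, the colouring i ↦ i on {1, ..., 200} uses each colour once, avoiding any monochromatic pair, so W(200, 2) > 200. For {1, ..., 201}, pigeonhole forces two integers of the same colour, which form a monochromatic 2-AP. Hence W(200, 2) = 201.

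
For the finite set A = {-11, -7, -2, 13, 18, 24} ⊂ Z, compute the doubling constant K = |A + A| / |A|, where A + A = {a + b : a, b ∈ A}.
K = |A + A| / |A| = 20/6 = 10/3

Enumerate A + A = {a + b : a, b ∈ A}. With |A| = 6, there are |A|^2 = 36 ordered sum pairs; collecting distinct values, A + A = {-22, -18, -14, -13, -9, -4, 2, 6, 7, 11, 13, 16, 17, 22, 26, 31, 36, 37, 42, 48}, so |A + A| = 20. Thus K = 20/6 = 10/3. For comparison, the minimum possible |A + A| over all 6-element sets is 2·6 − 1 = 11 (so min K = 11/6), attained only by arithmetic progressions.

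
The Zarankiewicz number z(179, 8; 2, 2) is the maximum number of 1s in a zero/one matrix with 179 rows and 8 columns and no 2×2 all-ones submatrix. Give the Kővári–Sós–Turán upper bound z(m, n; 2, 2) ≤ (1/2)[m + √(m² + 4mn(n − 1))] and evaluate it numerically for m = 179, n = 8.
z(179, 8; 2, 2) ≤ (1/2)[179 + √(179² + 4·179·8·7)] = (1/2)[179 + √72137] = 223.7917

Kővári–Sós–Turán: let r_1, ..., r_179 be the row sums and z = Σ r_i the total number of 1s. Each pair of columns can share at most one row with both entries 1 (else a 2×2 all-ones block appears), so Σ_i C(r_i, 2) ≤ C(8, 2) = 28. By convexity Σ_i C(r_i, 2) ≥ 179·C(z/179, 2) = z(z − 179)/(2·179), giving z² − 179z − 179·8·7 ≤ 0 and hence z ≤ (1/2)[179 + √(32041 + 4·10024)] = (1/2)[179 + √72137] ≈ (1/2)(179 + 268.5833) = 223.7917.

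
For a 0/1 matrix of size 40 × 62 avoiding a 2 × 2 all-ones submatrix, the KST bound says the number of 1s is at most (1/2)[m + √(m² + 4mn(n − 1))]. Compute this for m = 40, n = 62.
z(40, 62; 2, 2) ≤ (1/2)[40 + √(40² + 4·40·62·61)] = (1/2)[40 + √606720] = 409.4612

Kővári–Sós–Turán: let r_1, ..., r_40 be the row sums and z = Σ r_i the total number of 1s. Each pair of columns can share at most one row with both entries 1 (else a 2×2 all-ones block appears), so Σ_i C(r_i, 2) ≤ C(62, 2) = 1891. By convexity Σ_i C(r_i, 2) ≥ 40·C(z/40, 2) = z(z − 40)/(2·40), giving z² − 40z − 40·62·61 ≤ 0 and hence z ≤ (1/2)[40 + √(1600 + 4·151280)] = (1/2)[40 + √606720] ≈ (1/2)(40 + 778.9223) = 409.4612.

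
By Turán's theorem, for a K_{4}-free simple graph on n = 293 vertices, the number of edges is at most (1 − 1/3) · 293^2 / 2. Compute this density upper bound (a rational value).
Turán density bound = (2/3) · 293^2/2 = 85849/3 ≈ 28616.3333

Turán's theorem: ex(n, K_{r+1}) is achieved by the complete r-partite Turán graph T(n, r) with parts as balanced as possible, and is at most (1 − 1/r) · n^2/2. For r = 3, n = 293: the density bound is (2/3) · 85849/2 = 85849/3 ≈ 28616.3333. The integer-valued extremum is e(T(293, 3)) = 28616, which is strictly less than the density bound 85849/3 since 3 ∤ 293 (the parts of T(293, 3) cannot all be equal).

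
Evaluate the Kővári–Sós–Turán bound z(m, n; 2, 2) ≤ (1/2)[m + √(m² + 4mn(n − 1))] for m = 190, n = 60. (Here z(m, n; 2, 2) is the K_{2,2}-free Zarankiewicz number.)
z(190, 60; 2, 2) ≤ (1/2)[190 + √(190² + 4·190·60·59)] = (1/2)[190 + √2726500] = 920.6058

Kővári–Sós–Turán: let r_1, ..., r_190 be the row sums and z = Σ r_i the total number of 1s. Each pair of columns can share at most one row with both entries 1 (else a 2×2 all-ones block appears), so Σ_i C(r_i, 2) ≤ C(60, 2) = 1770. By convexity Σ_i C(r_i, 2) ≥ 190·C(z/190, 2) = z(z − 190)/(2·190), giving z² − 190z − 190·60·59 ≤ 0 and hence z ≤ (1/2)[190 + √(36100 + 4·672600)] = (1/2)[190 + √2726500] ≈ (1/2)(190 + 1651.2117) = 920.6058.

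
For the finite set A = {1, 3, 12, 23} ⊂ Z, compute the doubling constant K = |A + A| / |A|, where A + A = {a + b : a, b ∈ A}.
K = |A + A| / |A| = 9/4

Enumerate A + A = {a + b : a, b ∈ A}. With |A| = 4, there are |A|^2 = 16 ordered sum pairs; collecting distinct values, A + A = {2, 4, 6, 13, 15, 24, 26, 35, 46}, so |A + A| = 9. Thus K = 9/4. For comparison, the minimum possible |A + A| over all 4-element sets is 2·4 − 1 = 7 (so min K = 7/4), attained only by arithmetic progressions.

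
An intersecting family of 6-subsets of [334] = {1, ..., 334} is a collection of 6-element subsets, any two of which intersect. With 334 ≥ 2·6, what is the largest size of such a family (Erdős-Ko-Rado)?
max |F| = C(333, 5) = 33108454071

The Erdős-Ko-Rado theorem states: for n ≥ 2k, an intersecting family of k-subsets of an n-element set has size at most C(n − 1, k − 1), with equality for 'star' families {A ⊆ [n] : |A| = k, i ∈ A} (fix an element i). For n = 334, k = 6: C(333, 5) = 33108454071.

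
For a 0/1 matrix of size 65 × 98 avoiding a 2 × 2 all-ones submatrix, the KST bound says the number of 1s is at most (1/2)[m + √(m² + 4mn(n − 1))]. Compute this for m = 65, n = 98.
z(65, 98; 2, 2) ≤ (1/2)[65 + √(65² + 4·65·98·97)] = (1/2)[65 + √2475785] = 819.2314

Kővári–Sós–Turán: let r_1, ..., r_65 be the row sums and z = Σ r_i the total number of 1s. Each pair of columns can share at most one row with both entries 1 (else a 2×2 all-ones block appears), so Σ_i C(r_i, 2) ≤ C(98, 2) = 4753. By convexity Σ_i C(r_i, 2) ≥ 65·C(z/65, 2) = z(z − 65)/(2·65), giving z² − 65z − 65·98·97 ≤ 0 and hence z ≤ (1/2)[65 + √(4225 + 4·617890)] = (1/2)[65 + √2475785] ≈ (1/2)(65 + 1573.4627) = 819.2314.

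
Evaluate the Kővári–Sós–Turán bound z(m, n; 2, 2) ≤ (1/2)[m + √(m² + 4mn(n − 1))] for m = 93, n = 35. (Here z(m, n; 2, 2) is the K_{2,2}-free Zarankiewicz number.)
z(93, 35; 2, 2) ≤ (1/2)[93 + √(93² + 4·93·35·34)] = (1/2)[93 + √451329] = 382.4051

Kővári–Sós–Turán: let r_1, ..., r_93 be the row sums and z = Σ r_i the total number of 1s. Each pair of columns can share at most one row with both entries 1 (else a 2×2 all-ones block appears), so Σ_i C(r_i, 2) ≤ C(35, 2) = 595. By convexity Σ_i C(r_i, 2) ≥ 93·C(z/93, 2) = z(z − 93)/(2·93), giving z² − 93z − 93·35·34 ≤ 0 and hence z ≤ (1/2)[93 + √(8649 + 4·110670)] = (1/2)[93 + √451329] ≈ (1/2)(93 + 671.8102) = 382.4051.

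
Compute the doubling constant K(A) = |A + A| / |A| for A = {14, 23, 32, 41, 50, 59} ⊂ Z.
K = |A + A| / |A| = 11/6

Enumerate A + A = {a + b : a, b ∈ A}. With |A| = 6, there are |A|^2 = 36 ordered sum pairs; collecting distinct values, A + A = {28, 37, 46, 55, 64, 73, 82, 91, 100, 109, 118}, so |A + A| = 11. Thus K = 11/6. Here |A + A| = 2|A| − 1 = 11, the minimum possible — so K = 11/6 is minimal, which holds iff A is an arithmetic progression.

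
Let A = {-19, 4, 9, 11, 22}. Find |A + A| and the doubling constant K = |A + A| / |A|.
K = |A + A| / |A| = 15/5 = 3

Enumerate A + A = {a + b : a, b ∈ A}. With |A| = 5, there are |A|^2 = 25 ordered sum pairs; collecting distinct values, A + A = {-38, -15, -10, -8, 3, 8, 13, 15, 18, 20, 22, 26, 31, 33, 44}, so |A + A| = 15. Thus K = 15/5 = 3. For comparison, the minimum possible |A + A| over all 5-element sets is 2·5 − 1 = 9 (so min K = 9/5), attained only by arithmetic progressions.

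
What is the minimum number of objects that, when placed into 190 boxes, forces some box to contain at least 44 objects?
n = (44 − 1)·190 + 1 = 8171

By the generalised pigeonhole principle, to guarantee some box contains ≥ r objects we need more than (r − 1) · k objects total. Threshold: n = (r − 1) · k + 1. With r = 44 and k = 190: n = 43 · 190 + 1 = 8170 + 1 = 8171. For n = 8170 = 43 · 190, we can put exactly 43 objects in every box, avoiding 44 in any single one — so 8171 is tight.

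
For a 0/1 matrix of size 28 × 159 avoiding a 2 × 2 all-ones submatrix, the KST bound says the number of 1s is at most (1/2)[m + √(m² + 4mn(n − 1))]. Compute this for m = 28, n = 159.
z(28, 159; 2, 2) ≤ (1/2)[28 + √(28² + 4·28·159·158)] = (1/2)[28 + √2814448] = 852.8158

Kővári–Sós–Turán: let r_1, ..., r_28 be the row sums and z = Σ r_i the total number of 1s. Each pair of columns can share at most one row with both entries 1 (else a 2×2 all-ones block appears), so Σ_i C(r_i, 2) ≤ C(159, 2) = 12561. By convexity Σ_i C(r_i, 2) ≥ 28·C(z/28, 2) = z(z − 28)/(2·28), giving z² − 28z − 28·159·158 ≤ 0 and hence z ≤ (1/2)[28 + √(784 + 4·703416)] = (1/2)[28 + √2814448] ≈ (1/2)(28 + 1677.6317) = 852.8158.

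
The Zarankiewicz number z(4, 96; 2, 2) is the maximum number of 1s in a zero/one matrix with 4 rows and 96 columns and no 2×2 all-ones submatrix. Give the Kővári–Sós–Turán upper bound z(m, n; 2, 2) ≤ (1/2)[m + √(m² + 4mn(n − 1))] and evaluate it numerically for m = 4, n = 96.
z(4, 96; 2, 2) ≤ (1/2)[4 + √(4² + 4·4·96·95)] = (1/2)[4 + √145936] = 193.0079

Kővári–Sós–Turán: let r_1, ..., r_4 be the row sums and z = Σ r_i the total number of 1s. Each pair of columns can share at most one row with both entries 1 (else a 2×2 all-ones block appears), so Σ_i C(r_i, 2) ≤ C(96, 2) = 4560. By convexity Σ_i C(r_i, 2) ≥ 4·C(z/4, 2) = z(z − 4)/(2·4), giving z² − 4z − 4·96·95 ≤ 0 and hence z ≤ (1/2)[4 + √(16 + 4·36480)] = (1/2)[4 + √145936] ≈ (1/2)(4 + 382.0157) = 193.0079.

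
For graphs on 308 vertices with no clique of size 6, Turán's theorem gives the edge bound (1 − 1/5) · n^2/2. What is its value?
Turán density bound = (4/5) · 308^2/2 = 189728/5 ≈ 37945.6

Turán's theorem: ex(n, K_{r+1}) is achieved by the complete r-partite Turán graph T(n, r) with parts as balanced as possible, and is at most (1 − 1/r) · n^2/2. For r = 5, n = 308: the density bound is (4/5) · 94864/2 = 189728/5 ≈ 37945.6. The integer-valued extremum is e(T(308, 5)) = 37945, which is strictly less than the density bound 189728/5 since 5 ∤ 308 (the parts of T(308, 5) cannot all be equal).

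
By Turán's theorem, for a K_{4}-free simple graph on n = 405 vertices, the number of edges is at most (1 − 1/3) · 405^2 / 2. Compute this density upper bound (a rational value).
Turán density bound = (2/3) · 405^2/2 = 54675

Turán's theorem: ex(n, K_{r+1}) is achieved by the complete r-partite Turán graph T(n, r) with parts as balanced as possible, and is at most (1 − 1/r) · n^2/2. For r = 3, n = 405: the density bound is (2/3) · 164025/2 = 54675. Since 3 ∣ 405, the Turán graph T(405, 3) has parts of equal size 135, and its edge count e(T(405, 3)) = 54675 attains the density bound exactly.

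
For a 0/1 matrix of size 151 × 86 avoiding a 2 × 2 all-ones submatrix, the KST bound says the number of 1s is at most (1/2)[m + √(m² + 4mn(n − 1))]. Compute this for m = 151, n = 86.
z(151, 86; 2, 2) ≤ (1/2)[151 + √(151² + 4·151·86·85)] = (1/2)[151 + √4438041] = 1128.8329

Kővári–Sós–Turán: let r_1, ..., r_151 be the row sums and z = Σ r_i the total number of 1s. Each pair of columns can share at most one row with both entries 1 (else a 2×2 all-ones block appears), so Σ_i C(r_i, 2) ≤ C(86, 2) = 3655. By convexity Σ_i C(r_i, 2) ≥ 151·C(z/151, 2) = z(z − 151)/(2·151), giving z² − 151z − 151·86·85 ≤ 0 and hence z ≤ (1/2)[151 + √(22801 + 4·1103810)] = (1/2)[151 + √4438041] ≈ (1/2)(151 + 2106.6658) = 1128.8329.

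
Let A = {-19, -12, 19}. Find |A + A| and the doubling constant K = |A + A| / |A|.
K = |A + A| / |A| = 6/3 = 2

Enumerate A + A = {a + b : a, b ∈ A}. With |A| = 3, there are |A|^2 = 9 ordered sum pairs; collecting distinct values, A + A = {-38, -31, -24, 0, 7, 38}, so |A + A| = 6. Thus K = 6/3 = 2. For comparison, the minimum possible |A + A| over all 3-element sets is 2·3 − 1 = 5 (so min K = 5/3), attained only by arithmetic progressions.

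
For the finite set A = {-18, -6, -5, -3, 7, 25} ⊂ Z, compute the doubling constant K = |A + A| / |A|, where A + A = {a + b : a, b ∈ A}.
K = |A + A| / |A| = 20/6 = 10/3

Enumerate A + A = {a + b : a, b ∈ A}. With |A| = 6, there are |A|^2 = 36 ordered sum pairs; collecting distinct values, A + A = {-36, -24, -23, -21, -12, -11, -10, -9, -8, -6, 1, 2, 4, 7, 14, 19, 20, 22, 32, 50}, so |A + A| = 20. Thus K = 20/6 = 10/3. For comparison, the minimum possible |A + A| over all 6-element sets is 2·6 − 1 = 11 (so min K = 11/6), attained only by arithmetic progressions.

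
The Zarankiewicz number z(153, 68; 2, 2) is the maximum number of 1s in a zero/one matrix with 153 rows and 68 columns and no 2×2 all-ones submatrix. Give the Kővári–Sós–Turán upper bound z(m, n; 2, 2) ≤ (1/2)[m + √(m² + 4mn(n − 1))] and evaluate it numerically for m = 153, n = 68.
z(153, 68; 2, 2) ≤ (1/2)[153 + √(153² + 4·153·68·67)] = (1/2)[153 + √2811681] = 914.9034

Kővári–Sós–Turán: let r_1, ..., r_153 be the row sums and z = Σ r_i the total number of 1s. Each pair of columns can share at most one row with both entries 1 (else a 2×2 all-ones block appears), so Σ_i C(r_i, 2) ≤ C(68, 2) = 2278. By convexity Σ_i C(r_i, 2) ≥ 153·C(z/153, 2) = z(z − 153)/(2·153), giving z² − 153z − 153·68·67 ≤ 0 and hence z ≤ (1/2)[153 + √(23409 + 4·697068)] = (1/2)[153 + √2811681] ≈ (1/2)(153 + 1676.8068) = 914.9034.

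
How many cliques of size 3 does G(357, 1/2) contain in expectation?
E[# K_3] = C(357, 3) · (1/2)^C(3, 2) = 7519610 / 2^3 = 3759805/4 = 939951.25

For each 3-subset S of vertices (there are C(357, 3) = 7519610 such S), let X_S = 1 if S induces a K_3 (all C(3, 2) = 3 edges present). Then P(X_S = 1) = (1/2)^3 = 1/8. By linearity of expectation, E[# K_3] = C(357, 3) · (1/2)^3 = 7519610 / 8 = 3759805/4 = 939951.25.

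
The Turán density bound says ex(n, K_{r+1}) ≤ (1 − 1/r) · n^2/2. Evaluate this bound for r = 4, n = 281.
Turán density bound = (3/4) · 281^2/2 = 236883/8 ≈ 29610.375

Turán's theorem: ex(n, K_{r+1}) is achieved by the complete r-partite Turán graph T(n, r) with parts as balanced as possible, and is at most (1 − 1/r) · n^2/2. For r = 4, n = 281: the density bound is (3/4) · 78961/2 = 236883/8 ≈ 29610.375. The integer-valued extremum is e(T(281, 4)) = 29610, which is strictly less than the density bound 236883/8 since 4 ∤ 281 (the parts of T(281, 4) cannot all be equal).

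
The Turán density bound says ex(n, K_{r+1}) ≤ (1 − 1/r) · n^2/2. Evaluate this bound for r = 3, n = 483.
Turán density bound = (2/3) · 483^2/2 = 77763

Turán's theorem: ex(n, K_{r+1}) is achieved by the complete r-partite Turán graph T(n, r) with parts as balanced as possible, and is at most (1 − 1/r) · n^2/2. For r = 3, n = 483: the density bound is (2/3) · 233289/2 = 77763. Since 3 ∣ 483, the Turán graph T(483, 3) has parts of equal size 161, and its edge count e(T(483, 3)) = 77763 attains the density bound exactly.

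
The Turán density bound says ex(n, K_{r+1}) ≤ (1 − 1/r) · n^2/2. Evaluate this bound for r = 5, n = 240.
Turán density bound = (4/5) · 240^2/2 = 23040

Turán's theorem: ex(n, K_{r+1}) is achieved by the complete r-partite Turán graph T(n, r) with parts as balanced as possible, and is at most (1 − 1/r) · n^2/2. For r = 5, n = 240: the density bound is (4/5) · 57600/2 = 23040. Since 5 ∣ 240, the Turán graph T(240, 5) has parts of equal size 48, and its edge count e(T(240, 5)) = 23040 attains the density bound exactly.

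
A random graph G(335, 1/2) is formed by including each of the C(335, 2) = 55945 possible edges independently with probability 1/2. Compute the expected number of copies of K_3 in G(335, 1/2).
E[# K_3] = C(335, 3) · (1/2)^C(3, 2) = 6209895 / 2^3 = 776236.875

For each 3-subset S of vertices (there are C(335, 3) = 6209895 such S), let X_S = 1 if S induces a K_3 (all C(3, 2) = 3 edges present). Then P(X_S = 1) = (1/2)^3 = 1/8. By linearity of expectation, E[# K_3] = C(335, 3) · (1/2)^3 = 6209895 / 8 = 776236.875.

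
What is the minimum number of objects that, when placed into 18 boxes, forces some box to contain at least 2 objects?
n = (2 − 1)·18 + 1 = 19

By the generalised pigeonhole principle, to guarantee some box contains ≥ r objects we need more than (r − 1) · k objects total. Threshold: n = (r − 1) · k + 1. With r = 2 and k = 18: n = 1 · 18 + 1 = 18 + 1 = 19. For n = 18 = 1 · 18, we can put exactly 1 objects in every box, avoiding 2 in any single one — so 19 is tight.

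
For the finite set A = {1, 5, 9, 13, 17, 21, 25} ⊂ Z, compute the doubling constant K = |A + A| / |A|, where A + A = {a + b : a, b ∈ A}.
K = |A + A| / |A| = 13/7

Enumerate A + A = {a + b : a, b ∈ A}. With |A| = 7, there are |A|^2 = 49 ordered sum pairs; collecting distinct values, A + A = {2, 6, 10, 14, 18, 22, 26, 30, 34, 38, 42, 46, 50}, so |A + A| = 13. Thus K = 13/7. Here |A + A| = 2|A| − 1 = 13, the minimum possible — so K = 13/7 is minimal, which holds iff A is an arithmetic progression.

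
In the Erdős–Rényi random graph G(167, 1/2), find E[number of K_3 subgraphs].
E[# K_3] = C(167, 3) · (1/2)^C(3, 2) = 762355 / 2^3 = 95294.375

For each 3-subset S of vertices (there are C(167, 3) = 762355 such S), let X_S = 1 if S induces a K_3 (all C(3, 2) = 3 edges present). Then P(X_S = 1) = (1/2)^3 = 1/8. By linearity of expectation, E[# K_3] = C(167, 3) · (1/2)^3 = 762355 / 8 = 95294.375.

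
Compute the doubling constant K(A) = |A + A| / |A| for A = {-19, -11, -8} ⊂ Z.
K = |A + A| / |A| = 6/3 = 2

Enumerate A + A = {a + b : a, b ∈ A}. With |A| = 3, there are |A|^2 = 9 ordered sum pairs; collecting distinct values, A + A = {-38, -30, -27, -22, -19, -16}, so |A + A| = 6. Thus K = 6/3 = 2. For comparison, the minimum possible |A + A| over all 3-element sets is 2·3 − 1 = 5 (so min K = 5/3), attained only by arithmetic progressions.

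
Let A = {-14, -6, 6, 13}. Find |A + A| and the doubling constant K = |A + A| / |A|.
K = |A + A| / |A| = 10/4 = 5/2

Enumerate A + A = {a + b : a, b ∈ A}. With |A| = 4, there are |A|^2 = 16 ordered sum pairs; collecting distinct values, A + A = {-28, -20, -12, -8, -1, 0, 7, 12, 19, 26}, so |A + A| = 10. Thus K = 10/4 = 5/2. For comparison, the minimum possible |A + A| over all 4-element sets is 2·4 − 1 = 7 (so min K = 7/4), attained only by arithmetic progressions.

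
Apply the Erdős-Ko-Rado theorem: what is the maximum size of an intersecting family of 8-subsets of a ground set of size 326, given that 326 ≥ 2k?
max |F| = C(325, 7) = 71203595205600

The Erdős-Ko-Rado theorem states: for n ≥ 2k, an intersecting family of k-subsets of an n-element set has size at most C(n − 1, k − 1), with equality for 'star' families {A ⊆ [n] : |A| = k, i ∈ A} (fix an element i). For n = 326, k = 8: C(325, 7) = 71203595205600.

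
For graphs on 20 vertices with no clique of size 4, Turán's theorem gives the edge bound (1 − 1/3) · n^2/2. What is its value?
Turán density bound = (2/3) · 20^2/2 = 400/3 ≈ 133.3333

Turán's theorem: ex(n, K_{r+1}) is achieved by the complete r-partite Turán graph T(n, r) with parts as balanced as possible, and is at most (1 − 1/r) · n^2/2. For r = 3, n = 20: the density bound is (2/3) · 400/2 = 400/3 ≈ 133.3333. The integer-valued extremum is e(T(20, 3)) = 133, which is strictly less than the density bound 400/3 since 3 ∤ 20 (the parts of T(20, 3) cannot all be equal).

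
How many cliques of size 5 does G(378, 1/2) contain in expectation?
E[# K_5] = C(378, 5) · (1/2)^C(5, 2) = 62624261700 / 2^10 = 15656065425/256 ≈ 61156505.566406

For each 5-subset S of vertices (there are C(378, 5) = 62624261700 such S), let X_S = 1 if S induces a K_5 (all C(5, 2) = 10 edges present). Then P(X_S = 1) = (1/2)^10 = 1/1024. By linearity of expectation, E[# K_5] = C(378, 5) · (1/2)^10 = 62624261700 / 1024 = 15656065425/256 ≈ 61156505.566406.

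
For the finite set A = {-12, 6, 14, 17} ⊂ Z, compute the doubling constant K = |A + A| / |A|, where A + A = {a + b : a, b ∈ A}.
K = |A + A| / |A| = 10/4 = 5/2

Enumerate A + A = {a + b : a, b ∈ A}. With |A| = 4, there are |A|^2 = 16 ordered sum pairs; collecting distinct values, A + A = {-24, -6, 2, 5, 12, 20, 23, 28, 31, 34}, so |A + A| = 10. Thus K = 10/4 = 5/2. For comparison, the minimum possible |A + A| over all 4-element sets is 2·4 − 1 = 7 (so min K = 7/4), attained only by arithmetic progressions.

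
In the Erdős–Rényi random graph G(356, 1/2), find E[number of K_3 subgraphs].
E[# K_3] = C(356, 3) · (1/2)^C(3, 2) = 7456420 / 2^3 = 1864105/2 = 932052.5

For each 3-subset S of vertices (there are C(356, 3) = 7456420 such S), let X_S = 1 if S induces a K_3 (all C(3, 2) = 3 edges present). Then P(X_S = 1) = (1/2)^3 = 1/8. By linearity of expectation, E[# K_3] = C(356, 3) · (1/2)^3 = 7456420 / 8 = 1864105/2 = 932052.5.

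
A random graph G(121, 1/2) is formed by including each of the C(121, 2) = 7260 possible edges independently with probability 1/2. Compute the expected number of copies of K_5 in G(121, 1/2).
E[# K_5] = C(121, 5) · (1/2)^C(5, 2) = 198792594 / 2^10 = 99396297/512 ≈ 194133.392578

For each 5-subset S of vertices (there are C(121, 5) = 198792594 such S), let X_S = 1 if S induces a K_5 (all C(5, 2) = 10 edges present). Then P(X_S = 1) = (1/2)^10 = 1/1024. By linearity of expectation, E[# K_5] = C(121, 5) · (1/2)^10 = 198792594 / 1024 = 99396297/512 ≈ 194133.392578.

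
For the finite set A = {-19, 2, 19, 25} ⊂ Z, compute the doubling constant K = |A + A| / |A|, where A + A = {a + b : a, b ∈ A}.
K = |A + A| / |A| = 10/4 = 5/2

Enumerate A + A = {a + b : a, b ∈ A}. With |A| = 4, there are |A|^2 = 16 ordered sum pairs; collecting distinct values, A + A = {-38, -17, 0, 4, 6, 21, 27, 38, 44, 50}, so |A + A| = 10. Thus K = 10/4 = 5/2. For comparison, the minimum possible |A + A| over all 4-element sets is 2·4 − 1 = 7 (so min K = 7/4), attained only by arithmetic progressions.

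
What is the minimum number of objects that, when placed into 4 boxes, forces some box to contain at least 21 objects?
n = (21 − 1)·4 + 1 = 81

By the generalised pigeonhole principle, to guarantee some box contains ≥ r objects we need more than (r − 1) · k objects total. Threshold: n = (r − 1) · k + 1. With r = 21 and k = 4: n = 20 · 4 + 1 = 80 + 1 = 81. For n = 80 = 20 · 4, we can put exactly 20 objects in every box, avoiding 21 in any single one — so 81 is tight.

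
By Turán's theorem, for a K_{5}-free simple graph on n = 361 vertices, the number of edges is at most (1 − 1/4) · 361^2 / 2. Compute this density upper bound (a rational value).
Turán density bound = (3/4) · 361^2/2 = 390963/8 ≈ 48870.375

Turán's theorem: ex(n, K_{r+1}) is achieved by the complete r-partite Turán graph T(n, r) with parts as balanced as possible, and is at most (1 − 1/r) · n^2/2. For r = 4, n = 361: the density bound is (3/4) · 130321/2 = 390963/8 ≈ 48870.375. The integer-valued extremum is e(T(361, 4)) = 48870, which is strictly less than the density bound 390963/8 since 4 ∤ 361 (the parts of T(361, 4) cannot all be equal).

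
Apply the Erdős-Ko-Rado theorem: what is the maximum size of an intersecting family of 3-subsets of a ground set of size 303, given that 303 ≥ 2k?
max |F| = C(302, 2) = 45451

Erdős-Ko-Rado (1961): when n ≥ 2k, max |F| = C(n−1, k−1). The bound is attained by the star {A : i ∈ A} for any fixed i ∈ [n]. Here C(303−1, 3−1) = C(302, 2) = 45451.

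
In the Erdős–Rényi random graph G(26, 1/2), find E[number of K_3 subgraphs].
E[# K_3] = C(26, 3) · (1/2)^C(3, 2) = 2600 / 2^3 = 325

For each 3-subset S of vertices (there are C(26, 3) = 2600 such S), let X_S = 1 if S induces a K_3 (all C(3, 2) = 3 edges present). Then P(X_S = 1) = (1/2)^3 = 1/8. By linearity of expectation, E[# K_3] = C(26, 3) · (1/2)^3 = 2600 / 8 = 325.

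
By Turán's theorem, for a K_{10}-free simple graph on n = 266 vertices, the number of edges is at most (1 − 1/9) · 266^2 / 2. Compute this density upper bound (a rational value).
Turán density bound = (8/9) · 266^2/2 = 283024/9 ≈ 31447.1111

Turán's theorem: ex(n, K_{r+1}) is achieved by the complete r-partite Turán graph T(n, r) with parts as balanced as possible, and is at most (1 − 1/r) · n^2/2. For r = 9, n = 266: the density bound is (8/9) · 70756/2 = 283024/9 ≈ 31447.1111. The integer-valued extremum is e(T(266, 9)) = 31446, which is strictly less than the density bound 283024/9 since 9 ∤ 266 (the parts of T(266, 9) cannot all be equal).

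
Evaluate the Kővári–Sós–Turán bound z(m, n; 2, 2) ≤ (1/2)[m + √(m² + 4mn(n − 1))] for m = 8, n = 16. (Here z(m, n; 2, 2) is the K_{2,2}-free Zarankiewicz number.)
z(8, 16; 2, 2) ≤ (1/2)[8 + √(8² + 4·8·16·15)] = (1/2)[8 + √7744] = 48

Kővári–Sós–Turán: let r_1, ..., r_8 be the row sums and z = Σ r_i the total number of 1s. Each pair of columns can share at most one row with both entries 1 (else a 2×2 all-ones block appears), so Σ_i C(r_i, 2) ≤ C(16, 2) = 120. By convexity Σ_i C(r_i, 2) ≥ 8·C(z/8, 2) = z(z − 8)/(2·8), giving z² − 8z − 8·16·15 ≤ 0 and hence z ≤ (1/2)[8 + √(64 + 4·1920)] = (1/2)[8 + √7744] ≈ (1/2)(8 + 88) = 48.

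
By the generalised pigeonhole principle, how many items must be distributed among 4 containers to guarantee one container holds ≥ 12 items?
n = (12 − 1)·4 + 1 = 45

By the generalised pigeonhole principle, to guarantee some box contains ≥ r objects we need more than (r − 1) · k objects total. Threshold: n = (r − 1) · k + 1. With r = 12 and k = 4: n = 11 · 4 + 1 = 44 + 1 = 45. For n = 44 = 11 · 4, we can put exactly 11 objects in every box, avoiding 12 in any single one — so 45 is tight.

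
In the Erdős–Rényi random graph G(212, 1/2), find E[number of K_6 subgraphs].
E[# K_6] = C(212, 6) · (1/2)^C(6, 2) = 117404591304 / 2^15 = 14675573913/4096 ≈ 3582903.787354

For each 6-subset S of vertices (there are C(212, 6) = 117404591304 such S), let X_S = 1 if S induces a K_6 (all C(6, 2) = 15 edges present). Then P(X_S = 1) = (1/2)^15 = 1/32768. By linearity of expectation, E[# K_6] = C(212, 6) · (1/2)^15 = 117404591304 / 32768 = 14675573913/4096 ≈ 3582903.787354.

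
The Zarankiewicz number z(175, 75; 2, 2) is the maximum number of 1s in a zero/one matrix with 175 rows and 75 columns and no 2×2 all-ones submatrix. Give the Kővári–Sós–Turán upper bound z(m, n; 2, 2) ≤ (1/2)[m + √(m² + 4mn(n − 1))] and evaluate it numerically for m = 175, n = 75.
z(175, 75; 2, 2) ≤ (1/2)[175 + √(175² + 4·175·75·74)] = (1/2)[175 + √3915625] = 1076.8969

Kővári–Sós–Turán: let r_1, ..., r_175 be the row sums and z = Σ r_i the total number of 1s. Each pair of columns can share at most one row with both entries 1 (else a 2×2 all-ones block appears), so Σ_i C(r_i, 2) ≤ C(75, 2) = 2775. By convexity Σ_i C(r_i, 2) ≥ 175·C(z/175, 2) = z(z − 175)/(2·175), giving z² − 175z − 175·75·74 ≤ 0 and hence z ≤ (1/2)[175 + √(30625 + 4·971250)] = (1/2)[175 + √3915625] ≈ (1/2)(175 + 1978.7938) = 1076.8969.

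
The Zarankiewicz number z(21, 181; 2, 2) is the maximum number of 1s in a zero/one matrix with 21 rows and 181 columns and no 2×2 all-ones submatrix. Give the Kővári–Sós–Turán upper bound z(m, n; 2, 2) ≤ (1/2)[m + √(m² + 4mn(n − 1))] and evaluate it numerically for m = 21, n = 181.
z(21, 181; 2, 2) ≤ (1/2)[21 + √(21² + 4·21·181·180)] = (1/2)[21 + √2737161] = 837.7184

Kővári–Sós–Turán: let r_1, ..., r_21 be the row sums and z = Σ r_i the total number of 1s. Each pair of columns can share at most one row with both entries 1 (else a 2×2 all-ones block appears), so Σ_i C(r_i, 2) ≤ C(181, 2) = 16290. By convexity Σ_i C(r_i, 2) ≥ 21·C(z/21, 2) = z(z − 21)/(2·21), giving z² − 21z − 21·181·180 ≤ 0 and hence z ≤ (1/2)[21 + √(441 + 4·684180)] = (1/2)[21 + √2737161] ≈ (1/2)(21 + 1654.4368) = 837.7184.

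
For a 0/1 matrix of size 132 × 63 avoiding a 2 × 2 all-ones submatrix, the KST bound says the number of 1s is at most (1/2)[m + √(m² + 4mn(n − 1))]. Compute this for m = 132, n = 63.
z(132, 63; 2, 2) ≤ (1/2)[132 + √(132² + 4·132·63·62)] = (1/2)[132 + √2079792] = 787.0742

Kővári–Sós–Turán: let r_1, ..., r_132 be the row sums and z = Σ r_i the total number of 1s. Each pair of columns can share at most one row with both entries 1 (else a 2×2 all-ones block appears), so Σ_i C(r_i, 2) ≤ C(63, 2) = 1953. By convexity Σ_i C(r_i, 2) ≥ 132·C(z/132, 2) = z(z − 132)/(2·132), giving z² − 132z − 132·63·62 ≤ 0 and hence z ≤ (1/2)[132 + √(17424 + 4·515592)] = (1/2)[132 + √2079792] ≈ (1/2)(132 + 1442.1484) = 787.0742.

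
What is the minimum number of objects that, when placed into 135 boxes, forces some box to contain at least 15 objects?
n = (15 − 1)·135 + 1 = 1891

By the generalised pigeonhole principle, to guarantee some box contains ≥ r objects we need more than (r − 1) · k objects total. Threshold: n = (r − 1) · k + 1. With r = 15 and k = 135: n = 14 · 135 + 1 = 1890 + 1 = 1891. For n = 1890 = 14 · 135, we can put exactly 14 objects in every box, avoiding 15 in any single one — so 1891 is tight.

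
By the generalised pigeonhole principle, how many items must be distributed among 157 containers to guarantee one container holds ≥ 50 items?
n = (50 − 1)·157 + 1 = 7694

By the generalised pigeonhole principle, to guarantee some box contains ≥ r objects we need more than (r − 1) · k objects total. Threshold: n = (r − 1) · k + 1. With r = 50 and k = 157: n = 49 · 157 + 1 = 7693 + 1 = 7694. For n = 7693 = 49 · 157, we can put exactly 49 objects in every box, avoiding 50 in any single one — so 7694 is tight.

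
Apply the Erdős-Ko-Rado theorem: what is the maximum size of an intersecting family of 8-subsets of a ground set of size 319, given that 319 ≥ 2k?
max |F| = C(318, 7) = 61049493029304

Erdős-Ko-Rado (1961): when n ≥ 2k, max |F| = C(n−1, k−1). The bound is attained by the star {A : i ∈ A} for any fixed i ∈ [n]. Here C(319−1, 8−1) = C(318, 7) = 61049493029304.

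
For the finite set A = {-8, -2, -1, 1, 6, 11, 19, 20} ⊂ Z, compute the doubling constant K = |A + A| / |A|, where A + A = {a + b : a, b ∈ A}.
K = |A + A| / |A| = 31/8

Enumerate A + A = {a + b : a, b ∈ A}. With |A| = 8, there are |A|^2 = 64 ordered sum pairs; collecting distinct values, A + A = {-16, -10, -9, -7, -4, -3, -2, -1, 0, 2, 3, 4, 5, 7, 9, 10, 11, 12, 17, 18, 19, 20, 21, 22, 25, 26, 30, 31, 38, 39, 40}, so |A + A| = 31. Thus K = 31/8. For comparison, the minimum possible |A + A| over all 8-element sets is 2·8 − 1 = 15 (so min K = 15/8), attained only by arithmetic progressions.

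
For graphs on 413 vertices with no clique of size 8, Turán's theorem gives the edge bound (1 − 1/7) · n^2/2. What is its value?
Turán density bound = (6/7) · 413^2/2 = 73101

Turán's theorem: ex(n, K_{r+1}) is achieved by the complete r-partite Turán graph T(n, r) with parts as balanced as possible, and is at most (1 − 1/r) · n^2/2. For r = 7, n = 413: the density bound is (6/7) · 170569/2 = 73101. Since 7 ∣ 413, the Turán graph T(413, 7) has parts of equal size 59, and its edge count e(T(413, 7)) = 73101 attains the density bound exactly.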